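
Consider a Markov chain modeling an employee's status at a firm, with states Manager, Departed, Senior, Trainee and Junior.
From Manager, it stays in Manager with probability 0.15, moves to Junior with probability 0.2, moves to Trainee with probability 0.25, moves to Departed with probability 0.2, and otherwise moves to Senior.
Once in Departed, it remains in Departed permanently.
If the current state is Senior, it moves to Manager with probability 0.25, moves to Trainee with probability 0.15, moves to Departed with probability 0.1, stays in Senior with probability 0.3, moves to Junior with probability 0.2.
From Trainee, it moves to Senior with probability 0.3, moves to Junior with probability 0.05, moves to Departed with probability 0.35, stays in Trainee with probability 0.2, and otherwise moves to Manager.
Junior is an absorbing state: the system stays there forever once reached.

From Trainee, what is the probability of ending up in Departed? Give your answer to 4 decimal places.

0.6897

Let h(s) be the probability of absorption at Departed starting from transient state s. Then h(Departed) = 1 and h(Junior) = 0. By first-step analysis:
h(Manager) = 0.15·h(Manager) + 0.2·1 + 0.2·h(Senior) + 0.25·h(Trainee) + 0.2·0
h(Senior) = 0.25·h(Manager) + 0.1·1 + 0.3·h(Senior) + 0.15·h(Trainee) + 0.2·0
h(Trainee) = 0.1·h(Manager) + 0.35·1 + 0.3·h(Senior) + 0.2·h(Trainee) + 0.05·0
Solving: h(Manager) = 0.5530, h(Senior) = 0.4881, h(Trainee) = 0.6897.
Starting from Trainee, the probability is 0.6897.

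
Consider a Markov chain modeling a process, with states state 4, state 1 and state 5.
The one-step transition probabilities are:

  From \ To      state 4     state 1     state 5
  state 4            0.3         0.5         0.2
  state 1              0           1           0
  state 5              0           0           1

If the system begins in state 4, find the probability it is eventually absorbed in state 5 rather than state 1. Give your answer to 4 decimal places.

Let h(s) be the probability of absorption at state 5 starting from transient state s. Then h(state 5) = 1 and h(state 1) = 0. By first-step analysis:
h(state 4) = 0.3·h(state 4) + 0.5·0 + 0.2·1
Solving: h(state 4) = 0.2857.
Starting from state 4, the probability is 0.2857.

0.2857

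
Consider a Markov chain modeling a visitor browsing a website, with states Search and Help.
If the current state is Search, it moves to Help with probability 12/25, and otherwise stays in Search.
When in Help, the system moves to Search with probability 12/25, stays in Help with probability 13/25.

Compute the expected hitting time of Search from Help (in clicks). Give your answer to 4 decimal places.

2.0833

Let t(s) be the expected number of clicks to first reach Search from state s, with t(Search) = 0. Conditioning on the first click:
t(Help) = 1 + 0.52·t(Help)
Solving: t(Help) = 2.0833.
Expected clicks from Help to Search: 2.0833.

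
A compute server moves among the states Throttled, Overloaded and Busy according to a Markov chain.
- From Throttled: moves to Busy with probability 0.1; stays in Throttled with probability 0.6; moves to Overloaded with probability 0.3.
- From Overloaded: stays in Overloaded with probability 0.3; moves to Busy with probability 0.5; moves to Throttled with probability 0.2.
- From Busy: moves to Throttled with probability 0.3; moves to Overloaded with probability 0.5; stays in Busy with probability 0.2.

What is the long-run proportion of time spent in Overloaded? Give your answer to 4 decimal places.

0.3537

Let the stationary distribution be π with π = πP and π_1 + π_2 + π_3 = 1.
π_1 = 0.6·π_1 + 0.2·π_2 + 0.3·π_3
π_2 = 0.3·π_1 + 0.3·π_2 + 0.5·π_3
Solving with the normalization constraint gives π = (0.3780, 0.3537, 0.2683).
So the stationary probability of Overloaded is 0.3537.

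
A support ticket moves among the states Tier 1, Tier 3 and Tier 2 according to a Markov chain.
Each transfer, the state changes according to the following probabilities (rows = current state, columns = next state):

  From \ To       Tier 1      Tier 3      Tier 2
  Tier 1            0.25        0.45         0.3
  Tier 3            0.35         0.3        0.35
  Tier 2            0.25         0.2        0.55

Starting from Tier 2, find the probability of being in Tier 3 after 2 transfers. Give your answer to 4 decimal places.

0.2825

Sum over the intermediate state after 1 transfer:
P = P(Tier 2→Tier 1)·P(Tier 1→Tier 3) + P(Tier 2→Tier 3)·P(Tier 3→Tier 3) + P(Tier 2→Tier 2)·P(Tier 2→Tier 3)
  = 0.25×0.45 + 0.2×0.3 + 0.55×0.2
  = 0.1125 + 0.0600 + 0.1100 = 0.2825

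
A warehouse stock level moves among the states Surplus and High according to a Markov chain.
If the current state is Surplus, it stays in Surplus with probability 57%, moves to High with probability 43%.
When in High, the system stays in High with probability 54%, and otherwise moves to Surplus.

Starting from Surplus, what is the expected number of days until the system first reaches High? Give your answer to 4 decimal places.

2.3256

Let t(s) be the expected number of days to first reach High from state s, with t(High) = 0. Conditioning on the first day:
t(Surplus) = 1 + 0.57·t(Surplus)
Solving: t(Surplus) = 2.3256.
Expected days from Surplus to High: 2.3256.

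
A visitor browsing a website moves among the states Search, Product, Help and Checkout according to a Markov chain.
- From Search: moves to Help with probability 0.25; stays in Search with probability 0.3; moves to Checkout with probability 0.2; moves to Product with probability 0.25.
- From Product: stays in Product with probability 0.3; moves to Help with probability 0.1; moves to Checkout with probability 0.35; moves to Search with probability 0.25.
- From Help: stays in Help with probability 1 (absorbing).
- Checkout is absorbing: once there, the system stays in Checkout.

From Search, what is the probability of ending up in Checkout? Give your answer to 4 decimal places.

0.5322

Let h(s) be the probability of absorption at Checkout starting from transient state s. Then h(Checkout) = 1 and h(Help) = 0. By first-step analysis:
h(Search) = 0.3·h(Search) + 0.25·h(Product) + 0.25·0 + 0.2·1
h(Product) = 0.25·h(Search) + 0.3·h(Product) + 0.1·0 + 0.35·1
Solving: h(Search) = 0.5322, h(Product) = 0.6901.
Starting from Search, the probability is 0.5322.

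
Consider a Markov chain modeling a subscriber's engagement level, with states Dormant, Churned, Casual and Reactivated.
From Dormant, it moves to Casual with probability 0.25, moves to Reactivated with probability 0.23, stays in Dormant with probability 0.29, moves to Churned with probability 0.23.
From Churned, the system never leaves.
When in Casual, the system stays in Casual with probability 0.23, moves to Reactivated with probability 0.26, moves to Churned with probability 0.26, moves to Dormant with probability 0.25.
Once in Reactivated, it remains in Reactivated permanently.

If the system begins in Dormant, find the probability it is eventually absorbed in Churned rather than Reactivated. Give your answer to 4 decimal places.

0.5000

Let h(s) be the probability of absorption at Churned starting from transient state s. Then h(Churned) = 1 and h(Reactivated) = 0. By first-step analysis:
h(Dormant) = 0.29·h(Dormant) + 0.23·1 + 0.25·h(Casual) + 0.23·0
h(Casual) = 0.25·h(Dormant) + 0.26·1 + 0.23·h(Casual) + 0.26·0
Solving: h(Dormant) = 0.5000, h(Casual) = 0.5000.
Starting from Dormant, the probability is 0.5000.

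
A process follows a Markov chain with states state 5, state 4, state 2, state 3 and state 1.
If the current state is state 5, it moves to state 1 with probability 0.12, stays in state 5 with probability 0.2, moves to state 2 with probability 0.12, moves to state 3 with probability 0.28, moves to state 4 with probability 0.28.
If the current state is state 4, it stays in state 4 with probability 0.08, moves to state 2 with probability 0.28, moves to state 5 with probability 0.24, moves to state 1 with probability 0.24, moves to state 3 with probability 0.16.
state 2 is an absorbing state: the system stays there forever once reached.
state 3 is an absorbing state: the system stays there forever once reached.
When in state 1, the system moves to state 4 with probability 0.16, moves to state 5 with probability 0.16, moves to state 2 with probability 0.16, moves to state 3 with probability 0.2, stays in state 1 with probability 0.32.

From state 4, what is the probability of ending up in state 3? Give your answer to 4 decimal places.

0.4720

Let h(s) be the probability of absorption at state 3 starting from transient state s. Then h(state 3) = 1 and h(state 2) = 0. By first-step analysis:
h(state 5) = 0.2·h(state 5) + 0.28·h(state 4) + 0.12·0 + 0.28·1 + 0.12·h(state 1)
h(state 4) = 0.24·h(state 5) + 0.08·h(state 4) + 0.28·0 + 0.16·1 + 0.24·h(state 1)
h(state 1) = 0.16·h(state 5) + 0.16·h(state 4) + 0.16·0 + 0.2·1 + 0.32·h(state 1)
Solving: h(state 5) = 0.5971, h(state 4) = 0.4720, h(state 1) = 0.5457.
Starting from state 4, the probability is 0.4720.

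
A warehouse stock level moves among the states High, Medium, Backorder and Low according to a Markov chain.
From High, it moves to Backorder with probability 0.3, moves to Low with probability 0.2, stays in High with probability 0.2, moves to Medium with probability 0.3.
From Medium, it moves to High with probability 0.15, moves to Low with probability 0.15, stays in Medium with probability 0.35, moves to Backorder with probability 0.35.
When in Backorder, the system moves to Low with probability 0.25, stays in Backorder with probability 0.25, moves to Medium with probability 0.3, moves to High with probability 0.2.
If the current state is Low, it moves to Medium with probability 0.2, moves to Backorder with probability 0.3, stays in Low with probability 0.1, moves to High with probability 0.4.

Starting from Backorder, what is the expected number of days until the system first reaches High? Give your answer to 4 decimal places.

Let t(s) be the expected number of days to first reach High from state s, with t(High) = 0. Conditioning on the first day:
t(Medium) = 1 + 0.35·t(Medium) + 0.35·t(Backorder) + 0.15·t(Low)
t(Backorder) = 1 + 0.3·t(Medium) + 0.25·t(Backorder) + 0.25·t(Low)
t(Low) = 1 + 0.2·t(Medium) + 0.3·t(Backorder) + 0.1·t(Low)
Solving: t(Medium) = 4.7934, t(Backorder) = 4.4731, t(Low) = 3.6674.
Expected days from Backorder to High: 4.4731.

4.4731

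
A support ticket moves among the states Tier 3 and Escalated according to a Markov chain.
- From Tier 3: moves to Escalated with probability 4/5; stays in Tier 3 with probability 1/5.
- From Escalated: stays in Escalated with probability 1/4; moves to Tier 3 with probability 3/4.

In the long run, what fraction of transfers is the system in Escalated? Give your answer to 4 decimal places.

Let the stationary distribution be π with π = πP and π_1 + π_2 = 1.
π_1 = 0.2·π_1 + 0.75·π_2
Solving with the normalization constraint gives π = (0.4839, 0.5161).
So the stationary probability of Escalated is 0.5161.

0.5161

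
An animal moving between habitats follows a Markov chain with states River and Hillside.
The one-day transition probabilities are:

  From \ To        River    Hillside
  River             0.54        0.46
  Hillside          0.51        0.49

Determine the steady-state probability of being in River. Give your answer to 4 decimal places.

Let the stationary distribution be π with π = πP and π_1 + π_2 = 1.
π_1 = 0.54·π_1 + 0.51·π_2
Solving with the normalization constraint gives π = (0.5258, 0.4742).
So the stationary probability of River is 0.5258.

0.5258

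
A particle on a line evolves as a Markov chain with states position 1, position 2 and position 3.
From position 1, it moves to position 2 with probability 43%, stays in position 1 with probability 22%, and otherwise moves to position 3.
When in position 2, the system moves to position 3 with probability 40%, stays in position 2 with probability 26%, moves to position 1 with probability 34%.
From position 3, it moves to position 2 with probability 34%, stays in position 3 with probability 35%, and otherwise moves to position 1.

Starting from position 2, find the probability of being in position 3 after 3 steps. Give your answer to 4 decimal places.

Propagate the distribution vector 3 steps from position 2.
After 0 steps: (0.0000, 1.0000, 0.0000)
After 1 step: (0.3400, 0.2600, 0.4000)
After 2 steps: (0.2872, 0.3498, 0.3630)
After 3 steps: (0.2946, 0.3379, 0.3675)
P(in position 3 after 3 steps) = 0.3675

0.3675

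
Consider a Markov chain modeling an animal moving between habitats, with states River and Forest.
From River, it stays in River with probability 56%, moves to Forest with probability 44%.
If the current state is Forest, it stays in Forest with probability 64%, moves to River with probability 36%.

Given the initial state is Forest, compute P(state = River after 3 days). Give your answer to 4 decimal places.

Propagate the distribution vector 3 days from Forest.
After 0 days: (0.0000, 1.0000)
After 1 day: (0.3600, 0.6400)
After 2 days: (0.4320, 0.5680)
After 3 days: (0.4464, 0.5536)
P(in River after 3 days) = 0.4464

0.4464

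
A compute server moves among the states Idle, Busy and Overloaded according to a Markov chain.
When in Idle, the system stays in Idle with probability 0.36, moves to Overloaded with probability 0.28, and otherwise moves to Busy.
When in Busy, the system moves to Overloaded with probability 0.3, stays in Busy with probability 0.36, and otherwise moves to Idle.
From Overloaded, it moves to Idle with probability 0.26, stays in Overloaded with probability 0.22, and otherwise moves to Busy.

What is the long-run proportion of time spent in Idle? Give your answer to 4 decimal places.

Let the stationary distribution be π with π = πP and π_1 + π_2 + π_3 = 1.
π_1 = 0.36·π_1 + 0.34·π_2 + 0.26·π_3
π_2 = 0.36·π_1 + 0.36·π_2 + 0.52·π_3
Solving with the normalization constraint gives π = (0.3248, 0.4035, 0.2718).
So the stationary probability of Idle is 0.3248.

0.3248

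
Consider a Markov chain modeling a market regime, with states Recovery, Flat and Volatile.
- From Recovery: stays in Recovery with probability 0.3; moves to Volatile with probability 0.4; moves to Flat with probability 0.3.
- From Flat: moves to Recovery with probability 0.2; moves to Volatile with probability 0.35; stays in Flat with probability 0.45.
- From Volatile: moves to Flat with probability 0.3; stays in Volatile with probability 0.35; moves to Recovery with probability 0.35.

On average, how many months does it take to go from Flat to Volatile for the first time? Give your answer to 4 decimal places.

Let t(s) be the expected number of months to first reach Volatile from state s, with t(Volatile) = 0. Conditioning on the first month:
t(Recovery) = 1 + 0.3·t(Recovery) + 0.3·t(Flat)
t(Flat) = 1 + 0.2·t(Recovery) + 0.45·t(Flat)
Solving: t(Recovery) = 2.6154, t(Flat) = 2.7692.
Expected months from Flat to Volatile: 2.7692.

2.7692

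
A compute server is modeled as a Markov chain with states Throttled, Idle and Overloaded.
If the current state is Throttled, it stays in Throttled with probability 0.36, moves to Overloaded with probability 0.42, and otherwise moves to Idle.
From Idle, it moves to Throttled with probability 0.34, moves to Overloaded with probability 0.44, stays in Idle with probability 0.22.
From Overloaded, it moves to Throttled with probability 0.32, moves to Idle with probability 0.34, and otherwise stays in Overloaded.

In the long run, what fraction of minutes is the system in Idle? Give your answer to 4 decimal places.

0.2673

Let the stationary distribution be π with π = πP and π_1 + π_2 + π_3 = 1.
π_1 = 0.36·π_1 + 0.34·π_2 + 0.32·π_3
π_2 = 0.22·π_1 + 0.22·π_2 + 0.34·π_3
Solving with the normalization constraint gives π = (0.3389, 0.2673, 0.3938).
So the stationary probability of Idle is 0.2673.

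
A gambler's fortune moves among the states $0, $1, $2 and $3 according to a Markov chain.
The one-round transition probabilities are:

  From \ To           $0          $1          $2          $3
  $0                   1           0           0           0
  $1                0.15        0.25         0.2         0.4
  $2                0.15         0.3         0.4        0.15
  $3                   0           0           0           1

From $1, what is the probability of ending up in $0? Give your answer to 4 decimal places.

Let h(s) be the probability of absorption at $0 starting from transient state s. Then h($0) = 1 and h($3) = 0. By first-step analysis:
h($1) = 0.15·1 + 0.25·h($1) + 0.2·h($2) + 0.4·0
h($2) = 0.15·1 + 0.3·h($1) + 0.4·h($2) + 0.15·0
Solving: h($1) = 0.3077, h($2) = 0.4038.
Starting from $1, the probability is 0.3077.

0.3077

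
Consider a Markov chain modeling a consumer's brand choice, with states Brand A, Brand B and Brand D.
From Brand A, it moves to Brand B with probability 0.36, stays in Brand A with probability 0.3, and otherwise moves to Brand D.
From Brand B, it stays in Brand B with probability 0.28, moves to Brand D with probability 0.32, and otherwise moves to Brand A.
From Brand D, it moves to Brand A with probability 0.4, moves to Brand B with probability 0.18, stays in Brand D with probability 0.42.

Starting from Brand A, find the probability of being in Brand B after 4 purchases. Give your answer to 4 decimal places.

0.2727

Propagate the distribution vector 4 purchases from Brand A.
After 0 purchases: (1.0000, 0.0000, 0.0000)
After 1 purchase: (0.3000, 0.3600, 0.3400)
After 2 purchases: (0.3700, 0.2700, 0.3600)
After 3 purchases: (0.3630, 0.2736, 0.3634)
After 4 purchases: (0.3637, 0.2727, 0.3636)
P(in Brand B after 4 purchases) = 0.2727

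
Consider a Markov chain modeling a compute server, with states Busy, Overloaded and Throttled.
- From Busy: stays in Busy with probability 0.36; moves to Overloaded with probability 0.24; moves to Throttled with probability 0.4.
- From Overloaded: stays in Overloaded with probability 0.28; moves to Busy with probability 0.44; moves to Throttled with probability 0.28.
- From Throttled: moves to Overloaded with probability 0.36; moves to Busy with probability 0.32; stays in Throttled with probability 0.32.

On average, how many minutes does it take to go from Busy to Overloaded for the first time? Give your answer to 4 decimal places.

Let t(s) be the expected number of minutes to first reach Overloaded from state s, with t(Overloaded) = 0. Conditioning on the first minute:
t(Busy) = 1 + 0.36·t(Busy) + 0.4·t(Throttled)
t(Throttled) = 1 + 0.32·t(Busy) + 0.32·t(Throttled)
Solving: t(Busy) = 3.5156, t(Throttled) = 3.1250.
Expected minutes from Busy to Overloaded: 3.5156.

3.5156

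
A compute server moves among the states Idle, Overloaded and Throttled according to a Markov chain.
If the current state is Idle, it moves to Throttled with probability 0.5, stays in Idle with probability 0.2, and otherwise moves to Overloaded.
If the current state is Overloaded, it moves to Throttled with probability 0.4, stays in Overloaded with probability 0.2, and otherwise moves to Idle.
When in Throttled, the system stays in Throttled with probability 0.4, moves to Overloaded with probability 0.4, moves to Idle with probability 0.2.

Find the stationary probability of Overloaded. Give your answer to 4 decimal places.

Let the stationary distribution be π with π = πP and π_1 + π_2 + π_3 = 1.
π_1 = 0.2·π_1 + 0.4·π_2 + 0.2·π_3
π_2 = 0.3·π_1 + 0.2·π_2 + 0.4·π_3
Solving with the normalization constraint gives π = (0.2623, 0.3115, 0.4262).
So the stationary probability of Overloaded is 0.3115.

0.3115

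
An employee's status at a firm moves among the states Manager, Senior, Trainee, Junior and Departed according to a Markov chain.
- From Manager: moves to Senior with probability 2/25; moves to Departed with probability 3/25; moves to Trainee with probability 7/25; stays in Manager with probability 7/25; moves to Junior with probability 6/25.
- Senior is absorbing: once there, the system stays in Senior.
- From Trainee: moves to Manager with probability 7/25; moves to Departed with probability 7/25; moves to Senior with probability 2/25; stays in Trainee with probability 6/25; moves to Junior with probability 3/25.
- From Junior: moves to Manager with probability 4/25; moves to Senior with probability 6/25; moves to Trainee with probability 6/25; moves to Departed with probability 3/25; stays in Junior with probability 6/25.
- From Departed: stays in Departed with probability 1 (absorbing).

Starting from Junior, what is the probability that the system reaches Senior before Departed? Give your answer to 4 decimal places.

0.5091

Let h(s) be the probability of absorption at Senior starting from transient state s. Then h(Senior) = 1 and h(Departed) = 0. By first-step analysis:
h(Manager) = 0.28·h(Manager) + 0.08·1 + 0.28·h(Trainee) + 0.24·h(Junior) + 0.12·0
h(Trainee) = 0.28·h(Manager) + 0.08·1 + 0.24·h(Trainee) + 0.12·h(Junior) + 0.28·0
h(Junior) = 0.16·h(Manager) + 0.24·1 + 0.24·h(Trainee) + 0.24·h(Junior) + 0.12·0
Solving: h(Manager) = 0.4120, h(Trainee) = 0.3375, h(Junior) = 0.5091.
Starting from Junior, the probability is 0.5091.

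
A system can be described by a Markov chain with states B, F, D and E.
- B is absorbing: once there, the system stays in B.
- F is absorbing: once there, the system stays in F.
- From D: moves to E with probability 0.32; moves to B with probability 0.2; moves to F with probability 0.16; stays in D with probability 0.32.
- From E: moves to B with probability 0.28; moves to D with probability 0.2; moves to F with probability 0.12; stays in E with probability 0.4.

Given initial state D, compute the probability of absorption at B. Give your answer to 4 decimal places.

Let h(s) be the probability of absorption at B starting from transient state s. Then h(B) = 1 and h(F) = 0. By first-step analysis:
h(D) = 0.2·1 + 0.16·0 + 0.32·h(D) + 0.32·h(E)
h(E) = 0.28·1 + 0.12·0 + 0.2·h(D) + 0.4·h(E)
Solving: h(D) = 0.6093, h(E) = 0.6698.
Starting from D, the probability is 0.6093.

0.6093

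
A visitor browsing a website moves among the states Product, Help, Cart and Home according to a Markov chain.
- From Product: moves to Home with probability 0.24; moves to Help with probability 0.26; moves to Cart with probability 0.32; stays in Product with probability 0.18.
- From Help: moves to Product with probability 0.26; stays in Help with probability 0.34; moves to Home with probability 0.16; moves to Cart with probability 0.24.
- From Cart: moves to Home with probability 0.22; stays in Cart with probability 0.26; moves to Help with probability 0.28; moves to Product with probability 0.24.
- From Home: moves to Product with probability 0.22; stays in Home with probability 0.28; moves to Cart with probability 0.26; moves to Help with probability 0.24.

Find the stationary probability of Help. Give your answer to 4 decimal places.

Let the stationary distribution be π with π = πP and π_1 + π_2 + π_3 + π_4 = 1.
π_1 = 0.18·π_1 + 0.26·π_2 + 0.24·π_3 + 0.22·π_4
π_2 = 0.26·π_1 + 0.34·π_2 + 0.28·π_3 + 0.24·π_4
π_3 = 0.32·π_1 + 0.24·π_2 + 0.26·π_3 + 0.26·π_4
Solving with the normalization constraint gives π = (0.2276, 0.2836, 0.2680, 0.2208).
So the stationary probability of Help is 0.2836.

0.2836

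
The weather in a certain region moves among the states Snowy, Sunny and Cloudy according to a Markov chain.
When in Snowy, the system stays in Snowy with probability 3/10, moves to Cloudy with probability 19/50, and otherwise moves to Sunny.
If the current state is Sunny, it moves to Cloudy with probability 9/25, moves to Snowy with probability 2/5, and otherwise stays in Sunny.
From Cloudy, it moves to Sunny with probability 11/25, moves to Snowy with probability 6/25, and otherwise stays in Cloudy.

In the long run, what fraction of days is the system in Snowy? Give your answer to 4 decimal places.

Let the stationary distribution be π with π = πP and π_1 + π_2 + π_3 = 1.
π_1 = 0.3·π_1 + 0.4·π_2 + 0.24·π_3
π_2 = 0.32·π_1 + 0.24·π_2 + 0.44·π_3
Solving with the normalization constraint gives π = (0.3124, 0.3354, 0.3522).
So the stationary probability of Snowy is 0.3124.

0.3124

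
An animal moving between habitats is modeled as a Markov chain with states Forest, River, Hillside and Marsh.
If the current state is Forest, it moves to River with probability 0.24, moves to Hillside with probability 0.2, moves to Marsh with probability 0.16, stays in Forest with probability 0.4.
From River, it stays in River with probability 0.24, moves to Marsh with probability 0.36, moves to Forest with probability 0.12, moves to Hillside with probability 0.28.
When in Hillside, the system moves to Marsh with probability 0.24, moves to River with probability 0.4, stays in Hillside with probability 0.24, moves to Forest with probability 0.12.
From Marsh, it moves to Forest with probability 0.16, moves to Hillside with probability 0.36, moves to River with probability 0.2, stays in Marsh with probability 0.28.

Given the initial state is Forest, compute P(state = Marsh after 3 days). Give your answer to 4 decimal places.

Propagate the distribution vector 3 days from Forest.
After 0 days: (1.0000, 0.0000, 0.0000, 0.0000)
After 1 day: (0.4000, 0.2400, 0.2000, 0.1600)
After 2 days: (0.2384, 0.2656, 0.2528, 0.2432)
After 3 days: (0.1965, 0.2707, 0.2703, 0.2625)
P(in Marsh after 3 days) = 0.2625

0.2625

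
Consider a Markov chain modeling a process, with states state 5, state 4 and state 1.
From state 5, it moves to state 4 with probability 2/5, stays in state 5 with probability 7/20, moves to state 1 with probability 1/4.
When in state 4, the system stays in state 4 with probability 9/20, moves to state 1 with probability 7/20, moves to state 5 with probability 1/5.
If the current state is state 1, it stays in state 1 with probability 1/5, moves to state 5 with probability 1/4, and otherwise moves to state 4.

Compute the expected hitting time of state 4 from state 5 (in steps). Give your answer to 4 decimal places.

Let t(s) be the expected number of steps to first reach state 4 from state s, with t(state 4) = 0. Conditioning on the first step:
t(state 5) = 1 + 0.35·t(state 5) + 0.25·t(state 1)
t(state 1) = 1 + 0.25·t(state 5) + 0.2·t(state 1)
Solving: t(state 5) = 2.2951, t(state 1) = 1.9672.
Expected steps from state 5 to state 4: 2.2951.

2.2951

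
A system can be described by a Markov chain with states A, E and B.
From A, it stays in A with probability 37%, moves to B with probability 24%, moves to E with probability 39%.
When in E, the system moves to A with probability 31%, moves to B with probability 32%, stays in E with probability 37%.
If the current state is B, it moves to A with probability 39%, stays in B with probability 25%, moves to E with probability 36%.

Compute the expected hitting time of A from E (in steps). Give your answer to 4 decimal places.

2.9947

Let t(s) be the expected number of steps to first reach A from state s, with t(A) = 0. Conditioning on the first step:
t(E) = 1 + 0.37·t(E) + 0.32·t(B)
t(B) = 1 + 0.36·t(E) + 0.25·t(B)
Solving: t(E) = 2.9947, t(B) = 2.7708.
Expected steps from E to A: 2.9947.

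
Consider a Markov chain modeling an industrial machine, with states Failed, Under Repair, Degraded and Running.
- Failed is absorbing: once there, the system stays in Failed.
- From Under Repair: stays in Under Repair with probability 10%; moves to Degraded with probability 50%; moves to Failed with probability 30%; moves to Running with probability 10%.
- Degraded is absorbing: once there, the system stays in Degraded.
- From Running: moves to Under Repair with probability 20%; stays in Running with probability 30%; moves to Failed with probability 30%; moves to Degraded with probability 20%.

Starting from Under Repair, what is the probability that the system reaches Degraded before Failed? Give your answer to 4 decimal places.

Let h(s) be the probability of absorption at Degraded starting from transient state s. Then h(Degraded) = 1 and h(Failed) = 0. By first-step analysis:
h(Under Repair) = 0.3·0 + 0.1·h(Under Repair) + 0.5·1 + 0.1·h(Running)
h(Running) = 0.3·0 + 0.2·h(Under Repair) + 0.2·1 + 0.3·h(Running)
Solving: h(Under Repair) = 0.6066, h(Running) = 0.4590.
Starting from Under Repair, the probability is 0.6066.

0.6066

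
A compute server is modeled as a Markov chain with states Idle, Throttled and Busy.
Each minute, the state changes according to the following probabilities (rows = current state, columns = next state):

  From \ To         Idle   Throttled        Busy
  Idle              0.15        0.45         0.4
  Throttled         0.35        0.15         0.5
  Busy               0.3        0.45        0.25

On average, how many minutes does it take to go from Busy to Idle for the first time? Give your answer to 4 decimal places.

3.1515

Let t(s) be the expected number of minutes to first reach Idle from state s, with t(Idle) = 0. Conditioning on the first minute:
t(Throttled) = 1 + 0.15·t(Throttled) + 0.5·t(Busy)
t(Busy) = 1 + 0.45·t(Throttled) + 0.25·t(Busy)
Solving: t(Throttled) = 3.0303, t(Busy) = 3.1515.
Expected minutes from Busy to Idle: 3.1515.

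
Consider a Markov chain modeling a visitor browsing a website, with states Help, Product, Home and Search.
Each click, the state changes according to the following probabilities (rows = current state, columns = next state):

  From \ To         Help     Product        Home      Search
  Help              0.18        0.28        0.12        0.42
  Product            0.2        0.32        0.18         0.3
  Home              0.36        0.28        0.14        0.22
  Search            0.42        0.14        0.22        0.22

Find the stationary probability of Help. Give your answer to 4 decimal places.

Let the stationary distribution be π with π = πP and π_1 + π_2 + π_3 + π_4 = 1.
π_1 = 0.18·π_1 + 0.2·π_2 + 0.36·π_3 + 0.42·π_4
π_2 = 0.28·π_1 + 0.32·π_2 + 0.28·π_3 + 0.14·π_4
π_3 = 0.12·π_1 + 0.18·π_2 + 0.14·π_3 + 0.22·π_4
Solving with the normalization constraint gives π = (0.2865, 0.2483, 0.1680, 0.2972).
So the stationary probability of Help is 0.2865.

0.2865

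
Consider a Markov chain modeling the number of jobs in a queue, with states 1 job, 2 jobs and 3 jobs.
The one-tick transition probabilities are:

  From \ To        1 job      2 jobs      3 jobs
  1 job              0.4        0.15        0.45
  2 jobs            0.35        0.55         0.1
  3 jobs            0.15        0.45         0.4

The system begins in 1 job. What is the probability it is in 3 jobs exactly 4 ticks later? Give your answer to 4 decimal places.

0.2943

Propagate the distribution vector 4 ticks from 1 job.
After 0 ticks: (1.0000, 0.0000, 0.0000)
After 1 tick: (0.4000, 0.1500, 0.4500)
After 2 ticks: (0.2800, 0.3450, 0.3750)
After 3 ticks: (0.2890, 0.4005, 0.3105)
After 4 ticks: (0.3024, 0.4034, 0.2943)
P(in 3 jobs after 4 ticks) = 0.2943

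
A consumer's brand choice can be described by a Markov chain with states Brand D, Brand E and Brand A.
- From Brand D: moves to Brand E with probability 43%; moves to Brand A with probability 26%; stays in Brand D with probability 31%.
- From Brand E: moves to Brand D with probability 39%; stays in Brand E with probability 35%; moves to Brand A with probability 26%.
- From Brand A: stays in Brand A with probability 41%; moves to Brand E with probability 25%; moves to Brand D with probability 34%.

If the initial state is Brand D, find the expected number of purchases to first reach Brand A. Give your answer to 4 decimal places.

Let t(s) be the expected number of purchases to first reach Brand A from state s, with t(Brand A) = 0. Conditioning on the first purchase:
t(Brand D) = 1 + 0.31·t(Brand D) + 0.43·t(Brand E)
t(Brand E) = 1 + 0.39·t(Brand D) + 0.35·t(Brand E)
Solving: t(Brand D) = 3.8462, t(Brand E) = 3.8462.
Expected purchases from Brand D to Brand A: 3.8462.

3.8462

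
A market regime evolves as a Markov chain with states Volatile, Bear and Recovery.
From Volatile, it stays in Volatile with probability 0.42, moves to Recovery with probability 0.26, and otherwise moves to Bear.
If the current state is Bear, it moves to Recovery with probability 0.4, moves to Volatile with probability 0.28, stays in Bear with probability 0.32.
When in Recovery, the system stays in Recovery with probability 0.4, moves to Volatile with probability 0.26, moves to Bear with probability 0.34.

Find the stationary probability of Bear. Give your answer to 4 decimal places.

0.3271

Let the stationary distribution be π with π = πP and π_1 + π_2 + π_3 = 1.
π_1 = 0.42·π_1 + 0.28·π_2 + 0.26·π_3
π_2 = 0.32·π_1 + 0.32·π_2 + 0.34·π_3
Solving with the normalization constraint gives π = (0.3173, 0.3271, 0.3556).
So the stationary probability of Bear is 0.3271.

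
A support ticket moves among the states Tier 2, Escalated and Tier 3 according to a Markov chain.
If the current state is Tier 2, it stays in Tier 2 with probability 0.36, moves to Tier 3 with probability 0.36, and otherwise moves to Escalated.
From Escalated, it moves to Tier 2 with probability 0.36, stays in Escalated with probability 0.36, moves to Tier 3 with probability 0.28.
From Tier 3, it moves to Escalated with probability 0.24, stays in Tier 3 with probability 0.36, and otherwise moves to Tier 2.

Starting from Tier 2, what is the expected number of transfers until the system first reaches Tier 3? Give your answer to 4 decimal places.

Let t(s) be the expected number of transfers to first reach Tier 3 from state s, with t(Tier 3) = 0. Conditioning on the first transfer:
t(Tier 2) = 1 + 0.36·t(Tier 2) + 0.28·t(Escalated)
t(Escalated) = 1 + 0.36·t(Tier 2) + 0.36·t(Escalated)
Solving: t(Tier 2) = 2.9793, t(Escalated) = 3.2383.
Expected transfers from Tier 2 to Tier 3: 2.9793.

2.9793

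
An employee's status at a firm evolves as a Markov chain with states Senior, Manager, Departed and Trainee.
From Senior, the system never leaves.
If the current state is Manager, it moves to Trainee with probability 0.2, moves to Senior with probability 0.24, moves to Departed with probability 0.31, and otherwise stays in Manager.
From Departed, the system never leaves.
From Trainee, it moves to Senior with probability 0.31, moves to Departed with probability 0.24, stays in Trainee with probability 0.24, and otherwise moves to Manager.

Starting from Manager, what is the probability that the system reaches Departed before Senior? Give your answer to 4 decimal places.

Let h(s) be the probability of absorption at Departed starting from transient state s. Then h(Departed) = 1 and h(Senior) = 0. By first-step analysis:
h(Manager) = 0.24·0 + 0.25·h(Manager) + 0.31·1 + 0.2·h(Trainee)
h(Trainee) = 0.31·0 + 0.21·h(Manager) + 0.24·1 + 0.24·h(Trainee)
Solving: h(Manager) = 0.5371, h(Trainee) = 0.4642.
Starting from Manager, the probability is 0.5371.

0.5371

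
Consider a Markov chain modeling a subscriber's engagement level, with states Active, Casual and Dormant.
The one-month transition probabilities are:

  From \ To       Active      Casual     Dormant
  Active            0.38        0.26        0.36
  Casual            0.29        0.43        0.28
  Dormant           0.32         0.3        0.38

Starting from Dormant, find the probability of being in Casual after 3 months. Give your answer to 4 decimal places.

0.3292

Propagate the distribution vector 3 months from Dormant.
After 0 months: (0.0000, 0.0000, 1.0000)
After 1 month: (0.3200, 0.3000, 0.3800)
After 2 months: (0.3302, 0.3262, 0.3436)
After 3 months: (0.3300, 0.3292, 0.3408)
P(in Casual after 3 months) = 0.3292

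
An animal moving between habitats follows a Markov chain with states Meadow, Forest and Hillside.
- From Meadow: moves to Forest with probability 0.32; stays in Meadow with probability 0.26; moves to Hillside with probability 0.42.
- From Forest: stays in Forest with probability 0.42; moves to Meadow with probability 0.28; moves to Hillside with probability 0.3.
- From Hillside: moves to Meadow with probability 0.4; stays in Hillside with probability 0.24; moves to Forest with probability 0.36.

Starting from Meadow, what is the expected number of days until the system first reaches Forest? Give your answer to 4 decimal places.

Let t(s) be the expected number of days to first reach Forest from state s, with t(Forest) = 0. Conditioning on the first day:
t(Meadow) = 1 + 0.26·t(Meadow) + 0.42·t(Hillside)
t(Hillside) = 1 + 0.4·t(Meadow) + 0.24·t(Hillside)
Solving: t(Meadow) = 2.9919, t(Hillside) = 2.8905.
Expected days from Meadow to Forest: 2.9919.

2.9919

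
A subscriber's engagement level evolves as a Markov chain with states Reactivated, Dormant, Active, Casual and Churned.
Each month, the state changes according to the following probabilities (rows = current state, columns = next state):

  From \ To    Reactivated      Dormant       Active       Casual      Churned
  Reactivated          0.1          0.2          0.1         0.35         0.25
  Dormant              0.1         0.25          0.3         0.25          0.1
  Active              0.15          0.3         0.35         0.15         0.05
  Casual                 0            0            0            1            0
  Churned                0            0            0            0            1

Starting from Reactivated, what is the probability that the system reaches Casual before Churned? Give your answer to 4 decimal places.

0.6201

Let h(s) be the probability of absorption at Casual starting from transient state s. Then h(Casual) = 1 and h(Churned) = 0. By first-step analysis:
h(Reactivated) = 0.1·h(Reactivated) + 0.2·h(Dormant) + 0.1·h(Active) + 0.35·1 + 0.25·0
h(Dormant) = 0.1·h(Reactivated) + 0.25·h(Dormant) + 0.3·h(Active) + 0.25·1 + 0.1·0
h(Active) = 0.15·h(Reactivated) + 0.3·h(Dormant) + 0.35·h(Active) + 0.15·1 + 0.05·0
Solving: h(Reactivated) = 0.6201, h(Dormant) = 0.6936, h(Active) = 0.6940.
Starting from Reactivated, the probability is 0.6201.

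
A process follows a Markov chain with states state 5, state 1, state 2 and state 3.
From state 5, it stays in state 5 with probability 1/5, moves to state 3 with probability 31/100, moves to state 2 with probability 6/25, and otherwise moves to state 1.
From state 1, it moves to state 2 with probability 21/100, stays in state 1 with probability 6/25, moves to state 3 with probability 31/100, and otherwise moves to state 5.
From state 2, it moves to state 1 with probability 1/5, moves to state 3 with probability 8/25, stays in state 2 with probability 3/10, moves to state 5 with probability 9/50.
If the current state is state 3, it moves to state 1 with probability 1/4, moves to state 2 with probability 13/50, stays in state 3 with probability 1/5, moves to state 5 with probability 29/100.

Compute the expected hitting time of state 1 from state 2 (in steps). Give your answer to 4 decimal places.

Let t(s) be the expected number of steps to first reach state 1 from state s, with t(state 1) = 0. Conditioning on the first step:
t(state 5) = 1 + 0.2·t(state 5) + 0.24·t(state 2) + 0.31·t(state 3)
t(state 2) = 1 + 0.18·t(state 5) + 0.3·t(state 2) + 0.32·t(state 3)
t(state 3) = 1 + 0.29·t(state 5) + 0.26·t(state 2) + 0.2·t(state 3)
Solving: t(state 5) = 4.2206, t(state 2) = 4.4451, t(state 3) = 4.2246.
Expected steps from state 2 to state 1: 4.4451.

4.4451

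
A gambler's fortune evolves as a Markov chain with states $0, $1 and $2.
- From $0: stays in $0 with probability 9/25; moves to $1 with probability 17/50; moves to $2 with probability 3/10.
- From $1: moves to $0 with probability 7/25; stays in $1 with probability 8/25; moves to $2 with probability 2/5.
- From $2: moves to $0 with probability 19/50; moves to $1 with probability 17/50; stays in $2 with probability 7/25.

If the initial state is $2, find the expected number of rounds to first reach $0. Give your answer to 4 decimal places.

2.8846

Let t(s) be the expected number of rounds to first reach $0 from state s, with t($0) = 0. Conditioning on the first round:
t($1) = 1 + 0.32·t($1) + 0.4·t($2)
t($2) = 1 + 0.34·t($1) + 0.28·t($2)
Solving: t($1) = 3.1674, t($2) = 2.8846.
Expected rounds from $2 to $0: 2.8846.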